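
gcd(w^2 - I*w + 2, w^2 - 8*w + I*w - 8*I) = w + I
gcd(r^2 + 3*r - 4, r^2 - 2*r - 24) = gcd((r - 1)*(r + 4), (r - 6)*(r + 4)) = r + 4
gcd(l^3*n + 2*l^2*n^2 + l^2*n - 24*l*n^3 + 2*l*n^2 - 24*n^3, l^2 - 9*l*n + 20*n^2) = l - 4*n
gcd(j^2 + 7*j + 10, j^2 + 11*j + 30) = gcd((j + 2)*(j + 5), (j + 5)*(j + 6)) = j + 5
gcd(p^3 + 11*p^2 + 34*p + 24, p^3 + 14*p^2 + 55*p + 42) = p^2 + 7*p + 6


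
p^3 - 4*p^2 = p^2*(p - 4)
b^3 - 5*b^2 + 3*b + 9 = (b - 3)^2*(b + 1)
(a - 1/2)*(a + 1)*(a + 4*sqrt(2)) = a^3 + a^2/2 + 4*sqrt(2)*a^2 - a/2 + 2*sqrt(2)*a - 2*sqrt(2)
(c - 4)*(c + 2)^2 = c^3 - 12*c - 16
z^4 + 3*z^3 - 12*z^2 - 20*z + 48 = (z - 2)^2*(z + 3)*(z + 4)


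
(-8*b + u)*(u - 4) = -8*b*u + 32*b + u^2 - 4*u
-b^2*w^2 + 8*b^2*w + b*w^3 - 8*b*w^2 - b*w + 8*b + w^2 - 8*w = (-b + w)*(w - 8)*(b*w + 1)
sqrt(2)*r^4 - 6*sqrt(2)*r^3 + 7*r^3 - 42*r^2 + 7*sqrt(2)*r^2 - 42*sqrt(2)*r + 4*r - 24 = (r - 6)*(r + sqrt(2))*(r + 2*sqrt(2))*(sqrt(2)*r + 1)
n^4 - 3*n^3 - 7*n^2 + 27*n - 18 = (n - 3)*(n - 2)*(n - 1)*(n + 3)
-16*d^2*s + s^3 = s*(-4*d + s)*(4*d + s)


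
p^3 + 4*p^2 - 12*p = p*(p - 2)*(p + 6)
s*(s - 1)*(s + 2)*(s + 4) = s^4 + 5*s^3 + 2*s^2 - 8*s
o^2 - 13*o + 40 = (o - 8)*(o - 5)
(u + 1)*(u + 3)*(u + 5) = u^3 + 9*u^2 + 23*u + 15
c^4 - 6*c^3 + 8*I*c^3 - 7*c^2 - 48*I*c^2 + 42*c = c*(c - 6)*(c + I)*(c + 7*I)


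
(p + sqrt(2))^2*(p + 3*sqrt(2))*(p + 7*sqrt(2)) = p^4 + 12*sqrt(2)*p^3 + 84*p^2 + 104*sqrt(2)*p + 84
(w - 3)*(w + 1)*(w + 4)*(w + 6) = w^4 + 8*w^3 + w^2 - 78*w - 72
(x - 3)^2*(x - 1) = x^3 - 7*x^2 + 15*x - 9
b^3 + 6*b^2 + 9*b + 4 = (b + 1)^2*(b + 4)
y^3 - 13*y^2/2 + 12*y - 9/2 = (y - 3)^2*(y - 1/2)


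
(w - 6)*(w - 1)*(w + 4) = w^3 - 3*w^2 - 22*w + 24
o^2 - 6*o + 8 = (o - 4)*(o - 2)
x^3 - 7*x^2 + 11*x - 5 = (x - 5)*(x - 1)^2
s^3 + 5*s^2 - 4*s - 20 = (s - 2)*(s + 2)*(s + 5)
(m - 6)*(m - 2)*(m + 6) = m^3 - 2*m^2 - 36*m + 72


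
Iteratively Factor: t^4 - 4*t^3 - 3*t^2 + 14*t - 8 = (t - 4)*(t^3 - 3*t + 2) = (t - 4)*(t - 1)*(t^2 + t - 2) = (t - 4)*(t - 1)^2*(t + 2)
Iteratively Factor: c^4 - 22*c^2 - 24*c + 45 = (c + 3)*(c^3 - 3*c^2 - 13*c + 15) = (c - 1)*(c + 3)*(c^2 - 2*c - 15) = (c - 1)*(c + 3)^2*(c - 5)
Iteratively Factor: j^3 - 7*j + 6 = (j + 3)*(j^2 - 3*j + 2) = (j - 2)*(j + 3)*(j - 1)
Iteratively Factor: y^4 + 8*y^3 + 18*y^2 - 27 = (y + 3)*(y^3 + 5*y^2 + 3*y - 9) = (y - 1)*(y + 3)*(y^2 + 6*y + 9) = (y - 1)*(y + 3)^2*(y + 3)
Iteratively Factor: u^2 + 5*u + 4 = (u + 1)*(u + 4)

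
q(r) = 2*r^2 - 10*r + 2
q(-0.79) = 11.15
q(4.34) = -3.73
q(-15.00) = 602.00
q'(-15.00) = -70.00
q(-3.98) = 73.48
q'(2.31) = -0.76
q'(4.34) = 7.36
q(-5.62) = 121.37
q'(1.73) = -3.08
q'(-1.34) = -15.36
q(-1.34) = 18.99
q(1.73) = -9.31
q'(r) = 4*r - 10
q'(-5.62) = -32.48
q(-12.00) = 410.00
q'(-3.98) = -25.92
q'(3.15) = 2.60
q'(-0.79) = -13.16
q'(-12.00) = -58.00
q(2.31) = -10.43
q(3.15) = -9.66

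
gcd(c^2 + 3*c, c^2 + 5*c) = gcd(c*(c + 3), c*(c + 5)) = c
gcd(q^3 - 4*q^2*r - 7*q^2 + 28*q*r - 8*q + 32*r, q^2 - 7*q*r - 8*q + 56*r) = q - 8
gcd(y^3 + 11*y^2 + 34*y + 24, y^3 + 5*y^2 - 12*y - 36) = y + 6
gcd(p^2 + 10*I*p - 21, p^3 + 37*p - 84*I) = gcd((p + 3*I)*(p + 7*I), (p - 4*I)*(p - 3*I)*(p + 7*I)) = p + 7*I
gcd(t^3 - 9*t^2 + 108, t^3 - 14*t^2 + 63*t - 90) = t - 6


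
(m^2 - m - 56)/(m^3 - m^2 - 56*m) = 1/m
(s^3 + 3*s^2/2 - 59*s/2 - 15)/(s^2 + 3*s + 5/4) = 2*(s^2 + s - 30)/(2*s + 5)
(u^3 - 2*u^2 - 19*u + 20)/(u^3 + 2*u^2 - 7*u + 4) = (u - 5)/(u - 1)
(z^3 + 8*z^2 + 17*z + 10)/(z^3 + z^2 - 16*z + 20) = (z^2 + 3*z + 2)/(z^2 - 4*z + 4)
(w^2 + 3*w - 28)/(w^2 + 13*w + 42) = (w - 4)/(w + 6)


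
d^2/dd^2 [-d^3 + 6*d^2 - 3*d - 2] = 12 - 6*d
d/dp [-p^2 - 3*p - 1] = -2*p - 3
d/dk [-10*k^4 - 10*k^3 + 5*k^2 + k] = -40*k^3 - 30*k^2 + 10*k + 1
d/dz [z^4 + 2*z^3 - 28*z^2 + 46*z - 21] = 4*z^3 + 6*z^2 - 56*z + 46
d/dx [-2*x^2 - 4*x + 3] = -4*x - 4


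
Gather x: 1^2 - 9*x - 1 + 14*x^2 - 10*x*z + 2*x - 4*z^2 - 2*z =14*x^2 + x*(-10*z - 7) - 4*z^2 - 2*z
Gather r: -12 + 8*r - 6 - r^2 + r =-r^2 + 9*r - 18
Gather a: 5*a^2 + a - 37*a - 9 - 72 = 5*a^2 - 36*a - 81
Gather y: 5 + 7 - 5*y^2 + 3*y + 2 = -5*y^2 + 3*y + 14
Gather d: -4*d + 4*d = 0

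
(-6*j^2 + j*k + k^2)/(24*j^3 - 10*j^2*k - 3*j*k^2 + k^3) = -1/(4*j - k)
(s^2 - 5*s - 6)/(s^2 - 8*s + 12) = (s + 1)/(s - 2)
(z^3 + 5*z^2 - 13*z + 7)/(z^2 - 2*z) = (z^3 + 5*z^2 - 13*z + 7)/(z*(z - 2))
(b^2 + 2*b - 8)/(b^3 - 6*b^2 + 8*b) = (b + 4)/(b*(b - 4))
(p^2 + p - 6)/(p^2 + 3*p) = (p - 2)/p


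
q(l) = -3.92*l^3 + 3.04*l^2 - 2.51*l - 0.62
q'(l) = -11.76*l^2 + 6.08*l - 2.51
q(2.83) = -72.22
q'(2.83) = -79.49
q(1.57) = -12.24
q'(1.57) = -21.95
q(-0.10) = -0.33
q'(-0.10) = -3.24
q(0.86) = -3.02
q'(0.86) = -5.98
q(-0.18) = -0.05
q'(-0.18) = -3.99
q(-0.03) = -0.54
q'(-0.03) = -2.70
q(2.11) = -29.21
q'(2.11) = -42.04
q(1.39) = -8.76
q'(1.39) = -16.78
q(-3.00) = 140.11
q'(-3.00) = -126.59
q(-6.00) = 970.60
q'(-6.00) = -462.35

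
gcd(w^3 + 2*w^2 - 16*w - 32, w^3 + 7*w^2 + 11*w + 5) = 1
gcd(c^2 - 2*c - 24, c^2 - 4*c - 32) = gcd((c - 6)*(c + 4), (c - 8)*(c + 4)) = c + 4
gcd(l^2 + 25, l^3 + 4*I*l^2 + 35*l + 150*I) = l + 5*I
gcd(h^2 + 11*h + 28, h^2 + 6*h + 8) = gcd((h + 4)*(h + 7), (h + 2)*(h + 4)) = h + 4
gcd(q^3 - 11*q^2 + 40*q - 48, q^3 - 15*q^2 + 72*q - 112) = q^2 - 8*q + 16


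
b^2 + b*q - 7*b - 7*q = (b - 7)*(b + q)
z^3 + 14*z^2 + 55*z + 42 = (z + 1)*(z + 6)*(z + 7)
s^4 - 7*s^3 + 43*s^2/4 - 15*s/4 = s*(s - 5)*(s - 3/2)*(s - 1/2)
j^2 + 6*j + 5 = (j + 1)*(j + 5)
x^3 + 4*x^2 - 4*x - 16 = (x - 2)*(x + 2)*(x + 4)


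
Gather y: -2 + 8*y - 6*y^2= -6*y^2 + 8*y - 2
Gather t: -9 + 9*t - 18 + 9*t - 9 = 18*t - 36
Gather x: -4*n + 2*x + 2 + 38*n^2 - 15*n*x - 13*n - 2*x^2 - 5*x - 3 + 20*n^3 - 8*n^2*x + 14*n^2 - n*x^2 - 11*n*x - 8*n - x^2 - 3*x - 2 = 20*n^3 + 52*n^2 - 25*n + x^2*(-n - 3) + x*(-8*n^2 - 26*n - 6) - 3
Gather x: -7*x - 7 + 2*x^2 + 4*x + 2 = 2*x^2 - 3*x - 5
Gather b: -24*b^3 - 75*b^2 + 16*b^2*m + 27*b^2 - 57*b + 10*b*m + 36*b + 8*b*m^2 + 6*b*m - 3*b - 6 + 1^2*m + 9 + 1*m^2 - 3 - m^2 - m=-24*b^3 + b^2*(16*m - 48) + b*(8*m^2 + 16*m - 24)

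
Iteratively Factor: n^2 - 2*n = (n - 2)*(n)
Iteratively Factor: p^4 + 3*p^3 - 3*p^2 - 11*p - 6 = (p + 1)*(p^3 + 2*p^2 - 5*p - 6) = (p + 1)*(p + 3)*(p^2 - p - 2) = (p - 2)*(p + 1)*(p + 3)*(p + 1)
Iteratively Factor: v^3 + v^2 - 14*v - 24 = (v + 2)*(v^2 - v - 12) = (v - 4)*(v + 2)*(v + 3)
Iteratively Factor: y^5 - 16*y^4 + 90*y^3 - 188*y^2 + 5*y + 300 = (y - 3)*(y^4 - 13*y^3 + 51*y^2 - 35*y - 100) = (y - 5)*(y - 3)*(y^3 - 8*y^2 + 11*y + 20) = (y - 5)*(y - 4)*(y - 3)*(y^2 - 4*y - 5) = (y - 5)^2*(y - 4)*(y - 3)*(y + 1)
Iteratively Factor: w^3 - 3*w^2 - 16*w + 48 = (w - 3)*(w^2 - 16) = (w - 3)*(w + 4)*(w - 4)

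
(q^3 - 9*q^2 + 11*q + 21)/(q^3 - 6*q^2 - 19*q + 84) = (q + 1)/(q + 4)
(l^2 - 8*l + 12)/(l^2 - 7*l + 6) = (l - 2)/(l - 1)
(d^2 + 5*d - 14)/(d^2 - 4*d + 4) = (d + 7)/(d - 2)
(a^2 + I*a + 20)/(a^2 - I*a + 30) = (a - 4*I)/(a - 6*I)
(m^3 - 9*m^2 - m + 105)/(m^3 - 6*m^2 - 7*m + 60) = (m - 7)/(m - 4)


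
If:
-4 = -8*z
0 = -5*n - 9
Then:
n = -9/5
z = 1/2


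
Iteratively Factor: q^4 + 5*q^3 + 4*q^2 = (q + 1)*(q^3 + 4*q^2) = q*(q + 1)*(q^2 + 4*q) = q^2*(q + 1)*(q + 4)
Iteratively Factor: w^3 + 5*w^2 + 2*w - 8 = (w - 1)*(w^2 + 6*w + 8) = (w - 1)*(w + 4)*(w + 2)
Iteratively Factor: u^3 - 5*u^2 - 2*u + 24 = (u - 3)*(u^2 - 2*u - 8) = (u - 3)*(u + 2)*(u - 4)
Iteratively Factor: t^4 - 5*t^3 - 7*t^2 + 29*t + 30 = (t - 3)*(t^3 - 2*t^2 - 13*t - 10) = (t - 3)*(t + 1)*(t^2 - 3*t - 10) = (t - 3)*(t + 1)*(t + 2)*(t - 5)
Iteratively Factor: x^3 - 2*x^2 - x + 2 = (x - 1)*(x^2 - x - 2) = (x - 1)*(x + 1)*(x - 2)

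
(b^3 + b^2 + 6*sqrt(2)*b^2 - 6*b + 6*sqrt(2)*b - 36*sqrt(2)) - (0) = b^3 + b^2 + 6*sqrt(2)*b^2 - 6*b + 6*sqrt(2)*b - 36*sqrt(2)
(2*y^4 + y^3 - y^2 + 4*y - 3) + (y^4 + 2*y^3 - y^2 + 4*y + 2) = 3*y^4 + 3*y^3 - 2*y^2 + 8*y - 1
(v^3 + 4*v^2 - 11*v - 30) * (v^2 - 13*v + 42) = v^5 - 9*v^4 - 21*v^3 + 281*v^2 - 72*v - 1260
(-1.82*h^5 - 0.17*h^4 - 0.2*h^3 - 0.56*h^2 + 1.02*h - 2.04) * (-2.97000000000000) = 5.4054*h^5 + 0.5049*h^4 + 0.594*h^3 + 1.6632*h^2 - 3.0294*h + 6.0588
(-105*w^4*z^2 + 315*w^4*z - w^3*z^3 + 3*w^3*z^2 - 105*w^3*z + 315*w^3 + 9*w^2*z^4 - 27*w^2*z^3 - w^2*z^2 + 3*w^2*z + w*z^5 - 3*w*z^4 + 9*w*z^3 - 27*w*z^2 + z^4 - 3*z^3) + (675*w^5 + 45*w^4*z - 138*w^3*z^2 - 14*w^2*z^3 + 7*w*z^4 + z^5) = 675*w^5 - 105*w^4*z^2 + 360*w^4*z - w^3*z^3 - 135*w^3*z^2 - 105*w^3*z + 315*w^3 + 9*w^2*z^4 - 41*w^2*z^3 - w^2*z^2 + 3*w^2*z + w*z^5 + 4*w*z^4 + 9*w*z^3 - 27*w*z^2 + z^5 + z^4 - 3*z^3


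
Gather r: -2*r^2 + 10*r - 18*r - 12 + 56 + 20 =-2*r^2 - 8*r + 64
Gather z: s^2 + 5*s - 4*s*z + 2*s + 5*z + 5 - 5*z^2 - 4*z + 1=s^2 + 7*s - 5*z^2 + z*(1 - 4*s) + 6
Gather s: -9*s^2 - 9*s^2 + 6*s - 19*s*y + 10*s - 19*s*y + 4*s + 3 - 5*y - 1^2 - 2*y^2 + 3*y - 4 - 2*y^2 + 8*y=-18*s^2 + s*(20 - 38*y) - 4*y^2 + 6*y - 2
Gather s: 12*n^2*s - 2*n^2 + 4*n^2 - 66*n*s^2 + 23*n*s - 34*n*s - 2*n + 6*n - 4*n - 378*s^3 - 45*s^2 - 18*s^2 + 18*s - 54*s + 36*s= 2*n^2 - 378*s^3 + s^2*(-66*n - 63) + s*(12*n^2 - 11*n)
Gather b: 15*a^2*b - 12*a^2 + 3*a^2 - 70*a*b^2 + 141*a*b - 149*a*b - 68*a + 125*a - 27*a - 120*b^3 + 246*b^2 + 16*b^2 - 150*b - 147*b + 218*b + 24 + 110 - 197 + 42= -9*a^2 + 30*a - 120*b^3 + b^2*(262 - 70*a) + b*(15*a^2 - 8*a - 79) - 21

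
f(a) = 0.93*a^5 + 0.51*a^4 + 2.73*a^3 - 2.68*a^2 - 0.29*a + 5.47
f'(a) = 4.65*a^4 + 2.04*a^3 + 8.19*a^2 - 5.36*a - 0.29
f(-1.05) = -0.91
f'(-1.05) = 17.66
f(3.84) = 1006.81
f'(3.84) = 1226.47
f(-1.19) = -3.78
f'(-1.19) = 23.57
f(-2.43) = -109.84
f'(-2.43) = 193.96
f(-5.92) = -6788.99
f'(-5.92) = 5606.59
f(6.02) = 8525.03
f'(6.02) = 6816.47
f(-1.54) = -15.60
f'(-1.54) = 46.09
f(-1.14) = -2.66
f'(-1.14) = 21.30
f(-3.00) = -276.17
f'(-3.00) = 411.07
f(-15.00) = -690206.93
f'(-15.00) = 230444.11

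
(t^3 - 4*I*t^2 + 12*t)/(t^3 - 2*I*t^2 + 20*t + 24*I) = t/(t + 2*I)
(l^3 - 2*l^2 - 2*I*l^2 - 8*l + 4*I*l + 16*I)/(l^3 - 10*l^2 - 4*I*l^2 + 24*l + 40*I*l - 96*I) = (l^2 + l*(2 - 2*I) - 4*I)/(l^2 + l*(-6 - 4*I) + 24*I)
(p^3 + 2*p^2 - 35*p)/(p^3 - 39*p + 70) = p/(p - 2)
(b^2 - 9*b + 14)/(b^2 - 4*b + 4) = (b - 7)/(b - 2)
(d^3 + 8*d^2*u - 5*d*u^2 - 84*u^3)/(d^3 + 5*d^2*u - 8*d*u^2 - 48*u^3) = (d + 7*u)/(d + 4*u)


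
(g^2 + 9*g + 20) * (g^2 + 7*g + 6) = g^4 + 16*g^3 + 89*g^2 + 194*g + 120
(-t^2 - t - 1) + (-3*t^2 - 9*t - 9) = -4*t^2 - 10*t - 10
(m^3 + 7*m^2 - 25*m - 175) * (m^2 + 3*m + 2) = m^5 + 10*m^4 - 2*m^3 - 236*m^2 - 575*m - 350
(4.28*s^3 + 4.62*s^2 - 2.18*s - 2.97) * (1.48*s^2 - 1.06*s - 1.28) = 6.3344*s^5 + 2.3008*s^4 - 13.602*s^3 - 7.9984*s^2 + 5.9386*s + 3.8016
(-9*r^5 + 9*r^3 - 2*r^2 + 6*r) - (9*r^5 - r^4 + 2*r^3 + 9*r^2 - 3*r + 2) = -18*r^5 + r^4 + 7*r^3 - 11*r^2 + 9*r - 2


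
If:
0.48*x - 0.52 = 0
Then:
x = 1.08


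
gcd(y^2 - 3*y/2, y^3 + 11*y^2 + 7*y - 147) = 1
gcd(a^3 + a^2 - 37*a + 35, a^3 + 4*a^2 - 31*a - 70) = a^2 + 2*a - 35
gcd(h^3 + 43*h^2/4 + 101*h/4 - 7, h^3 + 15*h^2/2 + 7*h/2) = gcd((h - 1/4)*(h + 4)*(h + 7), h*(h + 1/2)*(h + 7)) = h + 7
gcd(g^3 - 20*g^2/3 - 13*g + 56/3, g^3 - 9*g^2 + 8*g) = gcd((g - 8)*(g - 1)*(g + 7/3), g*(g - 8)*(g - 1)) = g^2 - 9*g + 8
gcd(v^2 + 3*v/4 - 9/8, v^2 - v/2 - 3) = v + 3/2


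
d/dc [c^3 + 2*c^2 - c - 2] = 3*c^2 + 4*c - 1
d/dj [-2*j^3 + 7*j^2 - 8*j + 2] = -6*j^2 + 14*j - 8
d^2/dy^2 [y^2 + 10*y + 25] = 2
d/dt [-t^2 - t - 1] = -2*t - 1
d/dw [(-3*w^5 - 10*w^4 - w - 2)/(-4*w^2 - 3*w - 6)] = 4*w*(9*w^5 + 29*w^4 + 45*w^3 + 60*w^2 - w - 4)/(16*w^4 + 24*w^3 + 57*w^2 + 36*w + 36)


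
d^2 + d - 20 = (d - 4)*(d + 5)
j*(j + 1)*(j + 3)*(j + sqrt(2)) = j^4 + sqrt(2)*j^3 + 4*j^3 + 3*j^2 + 4*sqrt(2)*j^2 + 3*sqrt(2)*j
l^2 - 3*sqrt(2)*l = l*(l - 3*sqrt(2))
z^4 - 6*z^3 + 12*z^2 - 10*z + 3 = (z - 3)*(z - 1)^3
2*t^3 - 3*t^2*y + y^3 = (-t + y)^2*(2*t + y)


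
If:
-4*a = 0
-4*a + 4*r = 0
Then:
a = 0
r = 0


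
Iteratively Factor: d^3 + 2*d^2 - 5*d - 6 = (d + 1)*(d^2 + d - 6) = (d - 2)*(d + 1)*(d + 3)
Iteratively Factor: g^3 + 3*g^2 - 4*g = (g + 4)*(g^2 - g) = (g - 1)*(g + 4)*(g)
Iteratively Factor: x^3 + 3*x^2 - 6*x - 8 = (x + 1)*(x^2 + 2*x - 8) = (x + 1)*(x + 4)*(x - 2)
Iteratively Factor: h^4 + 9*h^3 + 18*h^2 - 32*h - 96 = (h + 3)*(h^3 + 6*h^2 - 32) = (h - 2)*(h + 3)*(h^2 + 8*h + 16) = (h - 2)*(h + 3)*(h + 4)*(h + 4)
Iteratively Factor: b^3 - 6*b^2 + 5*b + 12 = (b - 4)*(b^2 - 2*b - 3) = (b - 4)*(b + 1)*(b - 3)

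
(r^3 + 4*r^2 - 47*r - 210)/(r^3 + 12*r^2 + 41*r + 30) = (r - 7)/(r + 1)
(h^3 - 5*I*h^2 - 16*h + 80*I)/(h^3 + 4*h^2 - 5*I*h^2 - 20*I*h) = (h - 4)/h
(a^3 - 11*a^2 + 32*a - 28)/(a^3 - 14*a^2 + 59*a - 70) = (a - 2)/(a - 5)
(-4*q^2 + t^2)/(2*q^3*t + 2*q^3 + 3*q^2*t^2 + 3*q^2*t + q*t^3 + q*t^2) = (-2*q + t)/(q*(q*t + q + t^2 + t))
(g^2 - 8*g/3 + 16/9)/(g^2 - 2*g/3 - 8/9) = (3*g - 4)/(3*g + 2)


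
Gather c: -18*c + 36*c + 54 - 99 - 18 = 18*c - 63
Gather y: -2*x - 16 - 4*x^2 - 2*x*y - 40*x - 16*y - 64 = -4*x^2 - 42*x + y*(-2*x - 16) - 80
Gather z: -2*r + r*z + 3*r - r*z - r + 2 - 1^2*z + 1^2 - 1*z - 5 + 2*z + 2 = 0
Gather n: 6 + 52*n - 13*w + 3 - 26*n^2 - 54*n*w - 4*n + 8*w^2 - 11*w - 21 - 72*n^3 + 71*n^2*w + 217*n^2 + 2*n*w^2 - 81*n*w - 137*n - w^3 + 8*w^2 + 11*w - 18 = -72*n^3 + n^2*(71*w + 191) + n*(2*w^2 - 135*w - 89) - w^3 + 16*w^2 - 13*w - 30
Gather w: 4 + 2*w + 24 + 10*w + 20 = 12*w + 48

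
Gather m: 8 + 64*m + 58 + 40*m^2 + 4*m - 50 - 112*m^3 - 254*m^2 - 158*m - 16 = -112*m^3 - 214*m^2 - 90*m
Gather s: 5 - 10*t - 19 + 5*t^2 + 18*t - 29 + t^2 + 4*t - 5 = 6*t^2 + 12*t - 48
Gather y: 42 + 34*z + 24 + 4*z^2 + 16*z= 4*z^2 + 50*z + 66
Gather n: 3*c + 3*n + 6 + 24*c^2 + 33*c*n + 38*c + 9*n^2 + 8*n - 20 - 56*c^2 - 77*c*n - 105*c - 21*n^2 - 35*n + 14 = -32*c^2 - 64*c - 12*n^2 + n*(-44*c - 24)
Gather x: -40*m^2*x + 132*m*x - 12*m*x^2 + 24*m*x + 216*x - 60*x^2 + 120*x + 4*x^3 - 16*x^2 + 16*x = 4*x^3 + x^2*(-12*m - 76) + x*(-40*m^2 + 156*m + 352)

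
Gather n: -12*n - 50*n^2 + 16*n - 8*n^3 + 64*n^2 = -8*n^3 + 14*n^2 + 4*n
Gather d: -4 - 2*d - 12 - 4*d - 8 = -6*d - 24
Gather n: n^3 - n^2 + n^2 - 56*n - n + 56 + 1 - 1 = n^3 - 57*n + 56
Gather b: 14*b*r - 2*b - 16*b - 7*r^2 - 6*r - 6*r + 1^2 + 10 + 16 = b*(14*r - 18) - 7*r^2 - 12*r + 27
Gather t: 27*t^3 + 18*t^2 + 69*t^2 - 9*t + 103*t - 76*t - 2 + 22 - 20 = 27*t^3 + 87*t^2 + 18*t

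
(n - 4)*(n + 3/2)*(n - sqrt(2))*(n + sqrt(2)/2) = n^4 - 5*n^3/2 - sqrt(2)*n^3/2 - 7*n^2 + 5*sqrt(2)*n^2/4 + 5*n/2 + 3*sqrt(2)*n + 6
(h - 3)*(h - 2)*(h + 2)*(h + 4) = h^4 + h^3 - 16*h^2 - 4*h + 48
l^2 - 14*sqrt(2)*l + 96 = (l - 8*sqrt(2))*(l - 6*sqrt(2))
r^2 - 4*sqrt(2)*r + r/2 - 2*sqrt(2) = (r + 1/2)*(r - 4*sqrt(2))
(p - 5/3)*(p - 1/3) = p^2 - 2*p + 5/9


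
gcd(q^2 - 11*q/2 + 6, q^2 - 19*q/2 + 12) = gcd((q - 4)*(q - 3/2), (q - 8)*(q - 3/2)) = q - 3/2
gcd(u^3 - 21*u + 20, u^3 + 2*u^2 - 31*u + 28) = u^2 - 5*u + 4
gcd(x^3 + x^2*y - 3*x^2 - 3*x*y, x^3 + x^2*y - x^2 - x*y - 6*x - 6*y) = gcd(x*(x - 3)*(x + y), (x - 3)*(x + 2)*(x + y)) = x^2 + x*y - 3*x - 3*y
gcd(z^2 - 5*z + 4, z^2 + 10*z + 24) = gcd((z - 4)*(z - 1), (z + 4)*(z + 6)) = 1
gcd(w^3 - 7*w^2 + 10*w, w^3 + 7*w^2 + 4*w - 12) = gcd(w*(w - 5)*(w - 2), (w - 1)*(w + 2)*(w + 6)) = 1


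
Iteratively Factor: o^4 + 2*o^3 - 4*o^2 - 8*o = (o + 2)*(o^3 - 4*o) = (o - 2)*(o + 2)*(o^2 + 2*o) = o*(o - 2)*(o + 2)*(o + 2)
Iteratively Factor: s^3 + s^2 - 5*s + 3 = (s - 1)*(s^2 + 2*s - 3) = (s - 1)*(s + 3)*(s - 1)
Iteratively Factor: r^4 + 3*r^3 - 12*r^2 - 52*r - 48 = (r - 4)*(r^3 + 7*r^2 + 16*r + 12) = (r - 4)*(r + 2)*(r^2 + 5*r + 6) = (r - 4)*(r + 2)^2*(r + 3)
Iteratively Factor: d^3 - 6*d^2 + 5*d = (d - 1)*(d^2 - 5*d) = d*(d - 1)*(d - 5)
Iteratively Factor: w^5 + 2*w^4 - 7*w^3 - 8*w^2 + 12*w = (w + 3)*(w^4 - w^3 - 4*w^2 + 4*w) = (w + 2)*(w + 3)*(w^3 - 3*w^2 + 2*w) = (w - 1)*(w + 2)*(w + 3)*(w^2 - 2*w) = (w - 2)*(w - 1)*(w + 2)*(w + 3)*(w)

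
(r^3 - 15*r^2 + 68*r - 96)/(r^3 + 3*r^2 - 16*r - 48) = (r^2 - 11*r + 24)/(r^2 + 7*r + 12)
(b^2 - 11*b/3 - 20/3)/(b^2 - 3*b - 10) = (b + 4/3)/(b + 2)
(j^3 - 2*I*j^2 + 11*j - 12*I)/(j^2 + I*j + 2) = (j^2 - I*j + 12)/(j + 2*I)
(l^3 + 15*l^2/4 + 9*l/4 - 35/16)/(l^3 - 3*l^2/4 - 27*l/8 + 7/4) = (l + 5/2)/(l - 2)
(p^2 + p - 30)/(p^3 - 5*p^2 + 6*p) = (p^2 + p - 30)/(p*(p^2 - 5*p + 6))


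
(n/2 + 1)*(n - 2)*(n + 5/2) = n^3/2 + 5*n^2/4 - 2*n - 5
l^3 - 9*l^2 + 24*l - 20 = (l - 5)*(l - 2)^2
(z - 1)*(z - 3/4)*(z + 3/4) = z^3 - z^2 - 9*z/16 + 9/16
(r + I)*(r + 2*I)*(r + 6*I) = r^3 + 9*I*r^2 - 20*r - 12*I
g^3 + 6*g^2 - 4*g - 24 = (g - 2)*(g + 2)*(g + 6)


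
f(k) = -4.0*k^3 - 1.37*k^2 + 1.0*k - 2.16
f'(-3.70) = -153.14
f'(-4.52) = -231.78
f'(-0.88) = -5.88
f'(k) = -12.0*k^2 - 2.74*k + 1.0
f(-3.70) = 178.00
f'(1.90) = -47.53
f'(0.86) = -10.23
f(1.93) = -34.09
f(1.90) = -32.64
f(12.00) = -7099.44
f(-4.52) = 334.71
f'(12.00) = -1759.88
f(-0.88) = -1.38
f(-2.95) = 85.66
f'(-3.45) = -132.38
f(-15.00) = 13174.59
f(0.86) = -4.86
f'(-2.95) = -95.35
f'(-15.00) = -2657.90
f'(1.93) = -48.99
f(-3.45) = 142.34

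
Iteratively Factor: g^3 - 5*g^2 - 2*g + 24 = (g + 2)*(g^2 - 7*g + 12) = (g - 4)*(g + 2)*(g - 3)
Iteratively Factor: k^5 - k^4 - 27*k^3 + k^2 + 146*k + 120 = (k - 5)*(k^4 + 4*k^3 - 7*k^2 - 34*k - 24) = (k - 5)*(k + 4)*(k^3 - 7*k - 6) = (k - 5)*(k + 2)*(k + 4)*(k^2 - 2*k - 3) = (k - 5)*(k + 1)*(k + 2)*(k + 4)*(k - 3)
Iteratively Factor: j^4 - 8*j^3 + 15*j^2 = (j)*(j^3 - 8*j^2 + 15*j) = j^2*(j^2 - 8*j + 15) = j^2*(j - 3)*(j - 5)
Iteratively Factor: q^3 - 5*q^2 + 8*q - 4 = (q - 2)*(q^2 - 3*q + 2) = (q - 2)*(q - 1)*(q - 2)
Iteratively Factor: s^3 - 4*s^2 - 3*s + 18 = (s + 2)*(s^2 - 6*s + 9) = (s - 3)*(s + 2)*(s - 3)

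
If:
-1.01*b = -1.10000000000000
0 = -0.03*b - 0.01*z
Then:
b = 1.09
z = -3.27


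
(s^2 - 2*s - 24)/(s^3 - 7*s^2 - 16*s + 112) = (s - 6)/(s^2 - 11*s + 28)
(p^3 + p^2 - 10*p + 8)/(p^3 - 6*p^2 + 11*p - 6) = (p + 4)/(p - 3)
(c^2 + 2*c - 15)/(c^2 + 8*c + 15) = (c - 3)/(c + 3)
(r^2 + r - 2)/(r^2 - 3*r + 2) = (r + 2)/(r - 2)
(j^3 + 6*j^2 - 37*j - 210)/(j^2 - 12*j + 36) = (j^2 + 12*j + 35)/(j - 6)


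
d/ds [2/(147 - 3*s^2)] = 4*s/(3*(s^2 - 49)^2)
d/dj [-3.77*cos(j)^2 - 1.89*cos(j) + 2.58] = (7.54*cos(j) + 1.89)*sin(j)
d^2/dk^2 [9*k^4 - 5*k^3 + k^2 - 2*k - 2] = 108*k^2 - 30*k + 2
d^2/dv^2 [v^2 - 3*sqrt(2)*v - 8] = 2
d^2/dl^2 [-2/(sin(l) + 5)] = 2*(sin(l)^2 - 5*sin(l) - 2)/(sin(l) + 5)^3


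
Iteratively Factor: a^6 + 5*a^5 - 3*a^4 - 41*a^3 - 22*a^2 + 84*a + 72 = (a - 2)*(a^5 + 7*a^4 + 11*a^3 - 19*a^2 - 60*a - 36) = (a - 2)*(a + 1)*(a^4 + 6*a^3 + 5*a^2 - 24*a - 36) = (a - 2)^2*(a + 1)*(a^3 + 8*a^2 + 21*a + 18) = (a - 2)^2*(a + 1)*(a + 2)*(a^2 + 6*a + 9) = (a - 2)^2*(a + 1)*(a + 2)*(a + 3)*(a + 3)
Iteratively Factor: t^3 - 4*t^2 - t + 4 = (t + 1)*(t^2 - 5*t + 4) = (t - 1)*(t + 1)*(t - 4)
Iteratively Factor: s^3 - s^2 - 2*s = (s + 1)*(s^2 - 2*s) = s*(s + 1)*(s - 2)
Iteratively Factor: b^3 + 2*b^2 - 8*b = (b - 2)*(b^2 + 4*b) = b*(b - 2)*(b + 4)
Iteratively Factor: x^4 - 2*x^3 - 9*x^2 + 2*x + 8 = (x - 4)*(x^3 + 2*x^2 - x - 2) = (x - 4)*(x - 1)*(x^2 + 3*x + 2) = (x - 4)*(x - 1)*(x + 1)*(x + 2)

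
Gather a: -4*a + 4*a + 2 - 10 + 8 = 0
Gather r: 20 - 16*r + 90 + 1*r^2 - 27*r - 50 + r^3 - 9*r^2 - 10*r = r^3 - 8*r^2 - 53*r + 60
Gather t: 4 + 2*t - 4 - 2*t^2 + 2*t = -2*t^2 + 4*t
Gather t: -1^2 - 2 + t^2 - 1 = t^2 - 4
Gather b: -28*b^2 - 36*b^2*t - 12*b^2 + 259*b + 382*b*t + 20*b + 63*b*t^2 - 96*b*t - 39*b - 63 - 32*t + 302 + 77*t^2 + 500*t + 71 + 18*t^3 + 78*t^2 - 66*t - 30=b^2*(-36*t - 40) + b*(63*t^2 + 286*t + 240) + 18*t^3 + 155*t^2 + 402*t + 280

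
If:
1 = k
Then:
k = 1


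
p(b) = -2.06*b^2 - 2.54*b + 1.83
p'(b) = -4.12*b - 2.54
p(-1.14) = 2.05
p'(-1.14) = 2.16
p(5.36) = -70.97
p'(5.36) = -24.62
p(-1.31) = 1.62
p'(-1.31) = 2.86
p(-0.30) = 2.41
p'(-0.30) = -1.30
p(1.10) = -3.46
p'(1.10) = -7.07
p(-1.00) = 2.31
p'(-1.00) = 1.58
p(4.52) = -51.74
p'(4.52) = -21.16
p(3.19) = -27.24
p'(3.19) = -15.68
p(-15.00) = -423.57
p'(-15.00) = 59.26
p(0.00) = 1.83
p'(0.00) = -2.54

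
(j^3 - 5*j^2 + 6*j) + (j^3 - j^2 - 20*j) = 2*j^3 - 6*j^2 - 14*j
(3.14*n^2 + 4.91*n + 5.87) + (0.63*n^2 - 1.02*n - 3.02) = 3.77*n^2 + 3.89*n + 2.85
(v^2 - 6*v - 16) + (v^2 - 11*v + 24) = 2*v^2 - 17*v + 8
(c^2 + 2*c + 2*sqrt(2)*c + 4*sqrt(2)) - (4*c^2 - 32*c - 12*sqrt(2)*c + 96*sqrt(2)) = -3*c^2 + 14*sqrt(2)*c + 34*c - 92*sqrt(2)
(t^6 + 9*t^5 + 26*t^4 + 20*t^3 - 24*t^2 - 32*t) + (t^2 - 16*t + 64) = t^6 + 9*t^5 + 26*t^4 + 20*t^3 - 23*t^2 - 48*t + 64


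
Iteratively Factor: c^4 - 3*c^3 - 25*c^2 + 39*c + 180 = (c - 4)*(c^3 + c^2 - 21*c - 45) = (c - 4)*(c + 3)*(c^2 - 2*c - 15) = (c - 5)*(c - 4)*(c + 3)*(c + 3)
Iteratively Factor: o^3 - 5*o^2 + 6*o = (o - 3)*(o^2 - 2*o) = o*(o - 3)*(o - 2)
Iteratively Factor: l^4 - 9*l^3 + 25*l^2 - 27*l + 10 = (l - 5)*(l^3 - 4*l^2 + 5*l - 2) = (l - 5)*(l - 2)*(l^2 - 2*l + 1) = (l - 5)*(l - 2)*(l - 1)*(l - 1)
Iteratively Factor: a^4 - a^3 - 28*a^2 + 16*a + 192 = (a + 4)*(a^3 - 5*a^2 - 8*a + 48) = (a - 4)*(a + 4)*(a^2 - a - 12) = (a - 4)^2*(a + 4)*(a + 3)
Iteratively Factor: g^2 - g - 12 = (g + 3)*(g - 4)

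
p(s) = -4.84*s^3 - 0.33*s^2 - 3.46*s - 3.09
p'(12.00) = -2102.26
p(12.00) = -8455.65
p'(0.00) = -3.46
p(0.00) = -3.09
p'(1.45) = -34.95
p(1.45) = -23.56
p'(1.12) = -22.41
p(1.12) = -14.18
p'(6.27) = -578.42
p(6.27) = -1230.78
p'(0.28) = -4.78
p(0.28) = -4.19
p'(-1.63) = -40.96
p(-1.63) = 22.63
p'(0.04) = -3.51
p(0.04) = -3.23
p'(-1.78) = -48.29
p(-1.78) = 29.32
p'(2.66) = -107.95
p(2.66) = -105.72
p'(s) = -14.52*s^2 - 0.66*s - 3.46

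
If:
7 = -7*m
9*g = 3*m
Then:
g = -1/3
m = -1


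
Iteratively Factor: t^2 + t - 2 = (t + 2)*(t - 1)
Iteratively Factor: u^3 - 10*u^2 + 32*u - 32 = (u - 2)*(u^2 - 8*u + 16) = (u - 4)*(u - 2)*(u - 4)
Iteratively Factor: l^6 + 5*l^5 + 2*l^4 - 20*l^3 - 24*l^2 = (l + 2)*(l^5 + 3*l^4 - 4*l^3 - 12*l^2) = l*(l + 2)*(l^4 + 3*l^3 - 4*l^2 - 12*l) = l*(l + 2)*(l + 3)*(l^3 - 4*l) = l*(l - 2)*(l + 2)*(l + 3)*(l^2 + 2*l) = l*(l - 2)*(l + 2)^2*(l + 3)*(l)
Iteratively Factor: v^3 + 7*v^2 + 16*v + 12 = (v + 3)*(v^2 + 4*v + 4) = (v + 2)*(v + 3)*(v + 2)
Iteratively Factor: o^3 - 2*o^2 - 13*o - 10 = (o + 1)*(o^2 - 3*o - 10) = (o - 5)*(o + 1)*(o + 2)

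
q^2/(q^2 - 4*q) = q/(q - 4)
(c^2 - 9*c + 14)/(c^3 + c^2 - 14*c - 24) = (c^2 - 9*c + 14)/(c^3 + c^2 - 14*c - 24)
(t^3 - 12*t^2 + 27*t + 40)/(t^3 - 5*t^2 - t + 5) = (t - 8)/(t - 1)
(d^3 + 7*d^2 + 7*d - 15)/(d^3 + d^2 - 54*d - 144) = (d^2 + 4*d - 5)/(d^2 - 2*d - 48)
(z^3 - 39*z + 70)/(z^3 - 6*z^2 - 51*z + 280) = (z - 2)/(z - 8)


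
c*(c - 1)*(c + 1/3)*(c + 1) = c^4 + c^3/3 - c^2 - c/3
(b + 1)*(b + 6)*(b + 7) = b^3 + 14*b^2 + 55*b + 42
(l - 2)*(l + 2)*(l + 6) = l^3 + 6*l^2 - 4*l - 24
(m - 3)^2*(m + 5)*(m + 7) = m^4 + 6*m^3 - 28*m^2 - 102*m + 315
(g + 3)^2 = g^2 + 6*g + 9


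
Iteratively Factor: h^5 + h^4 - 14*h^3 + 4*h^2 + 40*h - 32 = (h - 2)*(h^4 + 3*h^3 - 8*h^2 - 12*h + 16) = (h - 2)*(h - 1)*(h^3 + 4*h^2 - 4*h - 16) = (h - 2)*(h - 1)*(h + 4)*(h^2 - 4) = (h - 2)*(h - 1)*(h + 2)*(h + 4)*(h - 2)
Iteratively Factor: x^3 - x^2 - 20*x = (x - 5)*(x^2 + 4*x) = (x - 5)*(x + 4)*(x)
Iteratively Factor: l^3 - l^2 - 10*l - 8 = (l + 2)*(l^2 - 3*l - 4) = (l + 1)*(l + 2)*(l - 4)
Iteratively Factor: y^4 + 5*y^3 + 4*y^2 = (y)*(y^3 + 5*y^2 + 4*y) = y*(y + 4)*(y^2 + y) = y*(y + 1)*(y + 4)*(y)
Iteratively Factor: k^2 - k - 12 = (k - 4)*(k + 3)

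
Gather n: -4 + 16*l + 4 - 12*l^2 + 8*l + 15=-12*l^2 + 24*l + 15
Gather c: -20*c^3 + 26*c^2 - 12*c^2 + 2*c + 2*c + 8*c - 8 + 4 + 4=-20*c^3 + 14*c^2 + 12*c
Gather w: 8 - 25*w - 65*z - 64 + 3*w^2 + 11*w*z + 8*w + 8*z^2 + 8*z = 3*w^2 + w*(11*z - 17) + 8*z^2 - 57*z - 56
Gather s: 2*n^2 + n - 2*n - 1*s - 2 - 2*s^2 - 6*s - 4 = 2*n^2 - n - 2*s^2 - 7*s - 6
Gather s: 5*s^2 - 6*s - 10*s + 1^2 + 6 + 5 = 5*s^2 - 16*s + 12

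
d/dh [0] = 0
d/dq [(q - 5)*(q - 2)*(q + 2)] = 3*q^2 - 10*q - 4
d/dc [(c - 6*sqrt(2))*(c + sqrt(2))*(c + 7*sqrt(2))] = 3*c^2 + 4*sqrt(2)*c - 82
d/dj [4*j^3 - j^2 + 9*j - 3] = 12*j^2 - 2*j + 9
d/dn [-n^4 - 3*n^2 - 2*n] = -4*n^3 - 6*n - 2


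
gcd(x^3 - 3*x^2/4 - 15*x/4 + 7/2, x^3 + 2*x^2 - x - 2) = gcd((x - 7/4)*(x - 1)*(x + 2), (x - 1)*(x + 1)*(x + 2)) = x^2 + x - 2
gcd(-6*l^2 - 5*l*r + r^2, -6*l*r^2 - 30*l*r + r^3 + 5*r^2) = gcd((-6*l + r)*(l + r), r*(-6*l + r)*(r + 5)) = -6*l + r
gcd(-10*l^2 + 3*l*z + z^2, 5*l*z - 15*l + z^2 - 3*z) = 5*l + z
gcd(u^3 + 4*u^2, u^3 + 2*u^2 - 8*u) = u^2 + 4*u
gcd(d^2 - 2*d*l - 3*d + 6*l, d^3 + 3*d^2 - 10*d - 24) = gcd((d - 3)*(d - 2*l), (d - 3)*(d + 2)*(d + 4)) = d - 3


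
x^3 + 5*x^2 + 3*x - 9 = (x - 1)*(x + 3)^2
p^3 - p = p*(p - 1)*(p + 1)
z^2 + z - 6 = (z - 2)*(z + 3)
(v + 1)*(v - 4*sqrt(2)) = v^2 - 4*sqrt(2)*v + v - 4*sqrt(2)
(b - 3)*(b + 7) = b^2 + 4*b - 21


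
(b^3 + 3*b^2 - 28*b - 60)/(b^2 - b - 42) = (b^2 - 3*b - 10)/(b - 7)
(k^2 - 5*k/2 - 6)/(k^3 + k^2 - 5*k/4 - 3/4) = 2*(k - 4)/(2*k^2 - k - 1)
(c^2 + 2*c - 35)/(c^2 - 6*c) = (c^2 + 2*c - 35)/(c*(c - 6))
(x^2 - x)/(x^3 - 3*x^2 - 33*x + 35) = x/(x^2 - 2*x - 35)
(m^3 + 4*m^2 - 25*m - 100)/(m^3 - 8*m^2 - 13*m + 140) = (m + 5)/(m - 7)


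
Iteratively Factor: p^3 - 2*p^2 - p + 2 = (p - 2)*(p^2 - 1) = (p - 2)*(p - 1)*(p + 1)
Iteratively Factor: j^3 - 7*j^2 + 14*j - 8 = (j - 4)*(j^2 - 3*j + 2) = (j - 4)*(j - 1)*(j - 2)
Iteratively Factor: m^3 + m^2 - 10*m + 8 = (m - 1)*(m^2 + 2*m - 8) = (m - 2)*(m - 1)*(m + 4)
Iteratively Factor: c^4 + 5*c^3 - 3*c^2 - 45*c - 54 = (c - 3)*(c^3 + 8*c^2 + 21*c + 18) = (c - 3)*(c + 3)*(c^2 + 5*c + 6) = (c - 3)*(c + 2)*(c + 3)*(c + 3)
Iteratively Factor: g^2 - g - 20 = (g - 5)*(g + 4)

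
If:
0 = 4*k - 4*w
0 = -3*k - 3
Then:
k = -1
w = -1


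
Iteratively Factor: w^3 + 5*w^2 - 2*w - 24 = (w + 3)*(w^2 + 2*w - 8) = (w + 3)*(w + 4)*(w - 2)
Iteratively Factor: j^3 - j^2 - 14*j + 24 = (j + 4)*(j^2 - 5*j + 6) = (j - 2)*(j + 4)*(j - 3)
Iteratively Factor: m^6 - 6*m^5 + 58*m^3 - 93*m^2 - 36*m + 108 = (m - 2)*(m^5 - 4*m^4 - 8*m^3 + 42*m^2 - 9*m - 54) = (m - 2)*(m + 1)*(m^4 - 5*m^3 - 3*m^2 + 45*m - 54) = (m - 2)*(m + 1)*(m + 3)*(m^3 - 8*m^2 + 21*m - 18) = (m - 3)*(m - 2)*(m + 1)*(m + 3)*(m^2 - 5*m + 6) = (m - 3)*(m - 2)^2*(m + 1)*(m + 3)*(m - 3)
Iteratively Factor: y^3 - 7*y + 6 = (y - 1)*(y^2 + y - 6) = (y - 1)*(y + 3)*(y - 2)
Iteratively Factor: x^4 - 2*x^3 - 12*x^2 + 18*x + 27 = (x - 3)*(x^3 + x^2 - 9*x - 9) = (x - 3)*(x + 3)*(x^2 - 2*x - 3) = (x - 3)*(x + 1)*(x + 3)*(x - 3)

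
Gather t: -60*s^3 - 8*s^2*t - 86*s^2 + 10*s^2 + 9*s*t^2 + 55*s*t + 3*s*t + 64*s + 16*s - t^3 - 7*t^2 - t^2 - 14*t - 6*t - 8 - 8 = -60*s^3 - 76*s^2 + 80*s - t^3 + t^2*(9*s - 8) + t*(-8*s^2 + 58*s - 20) - 16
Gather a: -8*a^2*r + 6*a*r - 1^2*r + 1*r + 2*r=-8*a^2*r + 6*a*r + 2*r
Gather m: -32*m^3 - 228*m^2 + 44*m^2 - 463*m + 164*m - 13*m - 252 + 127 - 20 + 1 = -32*m^3 - 184*m^2 - 312*m - 144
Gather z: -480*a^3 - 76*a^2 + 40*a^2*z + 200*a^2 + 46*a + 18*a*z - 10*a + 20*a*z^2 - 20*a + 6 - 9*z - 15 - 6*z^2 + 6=-480*a^3 + 124*a^2 + 16*a + z^2*(20*a - 6) + z*(40*a^2 + 18*a - 9) - 3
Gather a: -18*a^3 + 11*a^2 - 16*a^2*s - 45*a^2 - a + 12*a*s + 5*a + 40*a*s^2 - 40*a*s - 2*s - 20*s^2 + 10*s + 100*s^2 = -18*a^3 + a^2*(-16*s - 34) + a*(40*s^2 - 28*s + 4) + 80*s^2 + 8*s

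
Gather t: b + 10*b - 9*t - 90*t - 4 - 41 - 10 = 11*b - 99*t - 55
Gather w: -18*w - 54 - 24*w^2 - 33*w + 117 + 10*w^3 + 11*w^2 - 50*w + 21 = 10*w^3 - 13*w^2 - 101*w + 84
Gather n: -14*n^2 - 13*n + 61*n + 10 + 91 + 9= -14*n^2 + 48*n + 110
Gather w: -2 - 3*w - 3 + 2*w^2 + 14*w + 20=2*w^2 + 11*w + 15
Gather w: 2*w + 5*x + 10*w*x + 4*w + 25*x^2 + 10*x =w*(10*x + 6) + 25*x^2 + 15*x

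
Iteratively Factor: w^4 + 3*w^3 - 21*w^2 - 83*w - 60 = (w + 4)*(w^3 - w^2 - 17*w - 15) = (w - 5)*(w + 4)*(w^2 + 4*w + 3) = (w - 5)*(w + 1)*(w + 4)*(w + 3)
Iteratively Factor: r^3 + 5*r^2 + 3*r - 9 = (r + 3)*(r^2 + 2*r - 3) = (r + 3)^2*(r - 1)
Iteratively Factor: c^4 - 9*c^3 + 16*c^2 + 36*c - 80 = (c - 5)*(c^3 - 4*c^2 - 4*c + 16) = (c - 5)*(c - 2)*(c^2 - 2*c - 8) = (c - 5)*(c - 2)*(c + 2)*(c - 4)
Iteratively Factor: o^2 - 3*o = (o - 3)*(o)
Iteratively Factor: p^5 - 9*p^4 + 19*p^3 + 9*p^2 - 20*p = (p - 5)*(p^4 - 4*p^3 - p^2 + 4*p) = (p - 5)*(p - 1)*(p^3 - 3*p^2 - 4*p) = (p - 5)*(p - 4)*(p - 1)*(p^2 + p) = p*(p - 5)*(p - 4)*(p - 1)*(p + 1)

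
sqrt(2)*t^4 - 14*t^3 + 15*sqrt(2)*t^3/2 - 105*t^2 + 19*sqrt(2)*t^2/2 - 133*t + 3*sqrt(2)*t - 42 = (t + 1)*(t + 6)*(t - 7*sqrt(2))*(sqrt(2)*t + sqrt(2)/2)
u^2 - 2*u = u*(u - 2)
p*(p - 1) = p^2 - p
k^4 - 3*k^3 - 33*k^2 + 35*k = k*(k - 7)*(k - 1)*(k + 5)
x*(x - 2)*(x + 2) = x^3 - 4*x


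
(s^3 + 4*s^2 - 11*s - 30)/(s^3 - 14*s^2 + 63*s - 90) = (s^2 + 7*s + 10)/(s^2 - 11*s + 30)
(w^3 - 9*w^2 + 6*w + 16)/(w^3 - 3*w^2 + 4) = (w - 8)/(w - 2)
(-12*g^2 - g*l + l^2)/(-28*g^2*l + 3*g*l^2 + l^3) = (3*g + l)/(l*(7*g + l))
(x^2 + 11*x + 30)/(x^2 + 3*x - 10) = (x + 6)/(x - 2)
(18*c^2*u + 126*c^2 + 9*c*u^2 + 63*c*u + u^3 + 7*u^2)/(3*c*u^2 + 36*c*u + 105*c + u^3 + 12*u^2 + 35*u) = (6*c + u)/(u + 5)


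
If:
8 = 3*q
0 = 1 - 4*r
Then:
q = 8/3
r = 1/4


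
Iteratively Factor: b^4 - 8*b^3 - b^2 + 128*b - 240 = (b - 5)*(b^3 - 3*b^2 - 16*b + 48) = (b - 5)*(b + 4)*(b^2 - 7*b + 12) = (b - 5)*(b - 4)*(b + 4)*(b - 3)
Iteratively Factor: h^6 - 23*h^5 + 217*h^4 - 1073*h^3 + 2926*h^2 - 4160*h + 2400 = (h - 2)*(h^5 - 21*h^4 + 175*h^3 - 723*h^2 + 1480*h - 1200) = (h - 5)*(h - 2)*(h^4 - 16*h^3 + 95*h^2 - 248*h + 240) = (h - 5)*(h - 3)*(h - 2)*(h^3 - 13*h^2 + 56*h - 80) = (h - 5)*(h - 4)*(h - 3)*(h - 2)*(h^2 - 9*h + 20) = (h - 5)*(h - 4)^2*(h - 3)*(h - 2)*(h - 5)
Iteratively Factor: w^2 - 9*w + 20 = (w - 5)*(w - 4)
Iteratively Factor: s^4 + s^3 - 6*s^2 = (s)*(s^3 + s^2 - 6*s) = s^2*(s^2 + s - 6) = s^2*(s + 3)*(s - 2)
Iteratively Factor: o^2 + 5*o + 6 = (o + 3)*(o + 2)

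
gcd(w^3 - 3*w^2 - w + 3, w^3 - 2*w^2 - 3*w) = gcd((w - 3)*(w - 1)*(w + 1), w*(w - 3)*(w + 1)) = w^2 - 2*w - 3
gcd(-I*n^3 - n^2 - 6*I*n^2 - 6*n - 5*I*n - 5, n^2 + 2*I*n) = 1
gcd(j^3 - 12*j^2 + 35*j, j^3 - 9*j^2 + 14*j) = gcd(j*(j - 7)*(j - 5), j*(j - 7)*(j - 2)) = j^2 - 7*j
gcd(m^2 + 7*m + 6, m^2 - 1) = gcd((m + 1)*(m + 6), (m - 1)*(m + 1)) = m + 1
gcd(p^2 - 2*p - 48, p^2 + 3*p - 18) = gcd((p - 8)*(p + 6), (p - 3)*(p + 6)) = p + 6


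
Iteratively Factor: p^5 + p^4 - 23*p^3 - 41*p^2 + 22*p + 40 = (p + 2)*(p^4 - p^3 - 21*p^2 + p + 20) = (p + 2)*(p + 4)*(p^3 - 5*p^2 - p + 5) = (p - 5)*(p + 2)*(p + 4)*(p^2 - 1) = (p - 5)*(p + 1)*(p + 2)*(p + 4)*(p - 1)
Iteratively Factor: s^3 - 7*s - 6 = (s - 3)*(s^2 + 3*s + 2) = (s - 3)*(s + 1)*(s + 2)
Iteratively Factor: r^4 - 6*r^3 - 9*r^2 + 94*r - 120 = (r - 5)*(r^3 - r^2 - 14*r + 24) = (r - 5)*(r + 4)*(r^2 - 5*r + 6) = (r - 5)*(r - 3)*(r + 4)*(r - 2)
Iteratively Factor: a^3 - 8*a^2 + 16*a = (a)*(a^2 - 8*a + 16) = a*(a - 4)*(a - 4)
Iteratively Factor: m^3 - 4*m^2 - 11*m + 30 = (m + 3)*(m^2 - 7*m + 10) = (m - 2)*(m + 3)*(m - 5)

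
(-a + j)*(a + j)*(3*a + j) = -3*a^3 - a^2*j + 3*a*j^2 + j^3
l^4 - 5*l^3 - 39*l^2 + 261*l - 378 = (l - 6)*(l - 3)^2*(l + 7)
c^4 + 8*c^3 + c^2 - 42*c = c*(c - 2)*(c + 3)*(c + 7)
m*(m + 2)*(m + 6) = m^3 + 8*m^2 + 12*m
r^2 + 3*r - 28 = (r - 4)*(r + 7)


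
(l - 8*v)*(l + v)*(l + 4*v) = l^3 - 3*l^2*v - 36*l*v^2 - 32*v^3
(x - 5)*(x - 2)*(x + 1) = x^3 - 6*x^2 + 3*x + 10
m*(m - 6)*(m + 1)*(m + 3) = m^4 - 2*m^3 - 21*m^2 - 18*m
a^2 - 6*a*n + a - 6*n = (a + 1)*(a - 6*n)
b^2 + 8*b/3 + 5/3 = (b + 1)*(b + 5/3)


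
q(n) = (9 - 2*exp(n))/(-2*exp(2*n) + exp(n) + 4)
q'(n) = (9 - 2*exp(n))*(4*exp(2*n) - exp(n))/(-2*exp(2*n) + exp(n) + 4)^2 - 2*exp(n)/(-2*exp(2*n) + exp(n) + 4) = (-(2*exp(n) - 9)*(4*exp(n) - 1) + 4*exp(2*n) - 2*exp(n) - 8)*exp(n)/(-2*exp(2*n) + exp(n) + 4)^2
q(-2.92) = 2.20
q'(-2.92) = -0.05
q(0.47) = 12.08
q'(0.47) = 210.80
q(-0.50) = 2.01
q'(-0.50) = 0.14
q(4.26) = 0.01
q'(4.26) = -0.01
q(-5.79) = 2.25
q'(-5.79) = -0.00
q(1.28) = -0.10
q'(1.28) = 0.65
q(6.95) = 0.00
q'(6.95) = -0.00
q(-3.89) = 2.23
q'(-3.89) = -0.02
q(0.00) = 2.33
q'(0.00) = 1.67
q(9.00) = 0.00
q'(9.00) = 0.00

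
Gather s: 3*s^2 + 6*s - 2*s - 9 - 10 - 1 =3*s^2 + 4*s - 20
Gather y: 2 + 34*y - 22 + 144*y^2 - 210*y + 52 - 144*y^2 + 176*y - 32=0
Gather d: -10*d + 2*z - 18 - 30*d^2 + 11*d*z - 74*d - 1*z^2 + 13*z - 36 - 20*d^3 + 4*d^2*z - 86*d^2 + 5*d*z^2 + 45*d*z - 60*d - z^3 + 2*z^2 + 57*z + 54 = -20*d^3 + d^2*(4*z - 116) + d*(5*z^2 + 56*z - 144) - z^3 + z^2 + 72*z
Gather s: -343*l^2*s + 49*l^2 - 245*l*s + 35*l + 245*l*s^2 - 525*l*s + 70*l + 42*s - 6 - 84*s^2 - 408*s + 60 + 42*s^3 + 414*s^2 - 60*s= 49*l^2 + 105*l + 42*s^3 + s^2*(245*l + 330) + s*(-343*l^2 - 770*l - 426) + 54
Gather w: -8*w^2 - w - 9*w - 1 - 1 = -8*w^2 - 10*w - 2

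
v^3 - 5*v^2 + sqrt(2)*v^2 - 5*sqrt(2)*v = v*(v - 5)*(v + sqrt(2))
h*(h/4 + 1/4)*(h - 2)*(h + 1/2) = h^4/4 - h^3/8 - 5*h^2/8 - h/4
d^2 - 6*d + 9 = (d - 3)^2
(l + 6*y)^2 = l^2 + 12*l*y + 36*y^2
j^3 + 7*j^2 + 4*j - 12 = (j - 1)*(j + 2)*(j + 6)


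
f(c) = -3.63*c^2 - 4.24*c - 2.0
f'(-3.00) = 17.54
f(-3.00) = -21.95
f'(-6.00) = 39.32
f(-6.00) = -107.24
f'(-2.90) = 16.81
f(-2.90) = -20.23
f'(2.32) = -21.08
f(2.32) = -31.37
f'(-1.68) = 7.96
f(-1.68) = -5.12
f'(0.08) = -4.82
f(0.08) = -2.36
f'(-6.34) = 41.79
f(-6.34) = -121.03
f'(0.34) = -6.71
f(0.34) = -3.86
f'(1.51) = -15.20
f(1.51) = -16.68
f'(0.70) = -9.32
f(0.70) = -6.75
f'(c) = -7.26*c - 4.24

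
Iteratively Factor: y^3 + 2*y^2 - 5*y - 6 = (y + 3)*(y^2 - y - 2) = (y + 1)*(y + 3)*(y - 2)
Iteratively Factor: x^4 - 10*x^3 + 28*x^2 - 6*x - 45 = (x - 5)*(x^3 - 5*x^2 + 3*x + 9) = (x - 5)*(x - 3)*(x^2 - 2*x - 3) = (x - 5)*(x - 3)^2*(x + 1)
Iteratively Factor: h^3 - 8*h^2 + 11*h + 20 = (h - 4)*(h^2 - 4*h - 5) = (h - 4)*(h + 1)*(h - 5)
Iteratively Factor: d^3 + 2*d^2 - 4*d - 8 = (d + 2)*(d^2 - 4) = (d - 2)*(d + 2)*(d + 2)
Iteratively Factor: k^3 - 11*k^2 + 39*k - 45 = (k - 5)*(k^2 - 6*k + 9) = (k - 5)*(k - 3)*(k - 3)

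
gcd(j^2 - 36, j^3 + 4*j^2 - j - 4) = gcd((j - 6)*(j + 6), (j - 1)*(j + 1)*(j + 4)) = 1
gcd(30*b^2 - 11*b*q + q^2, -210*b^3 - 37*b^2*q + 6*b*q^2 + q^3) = -6*b + q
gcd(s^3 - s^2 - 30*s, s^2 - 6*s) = s^2 - 6*s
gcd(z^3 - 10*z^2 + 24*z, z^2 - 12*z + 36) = z - 6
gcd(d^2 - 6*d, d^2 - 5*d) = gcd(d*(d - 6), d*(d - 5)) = d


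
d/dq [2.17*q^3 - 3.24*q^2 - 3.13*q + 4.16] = 6.51*q^2 - 6.48*q - 3.13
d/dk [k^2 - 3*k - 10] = 2*k - 3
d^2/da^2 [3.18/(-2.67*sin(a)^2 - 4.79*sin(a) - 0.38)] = (90.679608*sin(a)^4 + 122.009922*sin(a)^3 - 75.962886*sin(a)^2 - 249.80808*sin(a) - 139.47162)/(2.67*sin(a)^2 + 4.79*sin(a) + 0.38)^3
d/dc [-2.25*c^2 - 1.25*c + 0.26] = -4.5*c - 1.25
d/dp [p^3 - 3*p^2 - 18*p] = 3*p^2 - 6*p - 18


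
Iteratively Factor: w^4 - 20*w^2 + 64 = (w + 4)*(w^3 - 4*w^2 - 4*w + 16) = (w + 2)*(w + 4)*(w^2 - 6*w + 8) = (w - 4)*(w + 2)*(w + 4)*(w - 2)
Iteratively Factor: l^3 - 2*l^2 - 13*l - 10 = (l + 1)*(l^2 - 3*l - 10) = (l - 5)*(l + 1)*(l + 2)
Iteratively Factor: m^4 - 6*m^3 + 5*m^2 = (m)*(m^3 - 6*m^2 + 5*m) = m*(m - 1)*(m^2 - 5*m) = m*(m - 5)*(m - 1)*(m)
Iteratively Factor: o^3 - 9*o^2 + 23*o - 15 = (o - 3)*(o^2 - 6*o + 5) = (o - 5)*(o - 3)*(o - 1)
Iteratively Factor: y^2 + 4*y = (y + 4)*(y)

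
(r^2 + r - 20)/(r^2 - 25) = (r - 4)/(r - 5)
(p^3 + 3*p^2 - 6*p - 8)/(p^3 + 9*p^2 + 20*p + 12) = (p^2 + 2*p - 8)/(p^2 + 8*p + 12)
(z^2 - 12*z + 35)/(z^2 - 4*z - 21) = (z - 5)/(z + 3)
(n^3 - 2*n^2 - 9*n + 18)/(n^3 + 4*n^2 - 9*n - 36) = (n - 2)/(n + 4)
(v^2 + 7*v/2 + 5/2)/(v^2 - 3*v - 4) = (v + 5/2)/(v - 4)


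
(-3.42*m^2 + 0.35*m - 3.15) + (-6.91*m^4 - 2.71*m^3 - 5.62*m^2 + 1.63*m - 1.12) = -6.91*m^4 - 2.71*m^3 - 9.04*m^2 + 1.98*m - 4.27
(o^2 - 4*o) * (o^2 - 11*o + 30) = o^4 - 15*o^3 + 74*o^2 - 120*o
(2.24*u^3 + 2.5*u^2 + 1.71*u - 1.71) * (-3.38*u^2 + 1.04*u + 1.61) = -7.5712*u^5 - 6.1204*u^4 + 0.426600000000001*u^3 + 11.5832*u^2 + 0.9747*u - 2.7531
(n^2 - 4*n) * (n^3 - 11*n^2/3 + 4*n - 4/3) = n^5 - 23*n^4/3 + 56*n^3/3 - 52*n^2/3 + 16*n/3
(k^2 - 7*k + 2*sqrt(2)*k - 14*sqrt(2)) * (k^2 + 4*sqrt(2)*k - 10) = k^4 - 7*k^3 + 6*sqrt(2)*k^3 - 42*sqrt(2)*k^2 + 6*k^2 - 42*k - 20*sqrt(2)*k + 140*sqrt(2)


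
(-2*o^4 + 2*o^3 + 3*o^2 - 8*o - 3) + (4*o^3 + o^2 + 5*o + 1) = -2*o^4 + 6*o^3 + 4*o^2 - 3*o - 2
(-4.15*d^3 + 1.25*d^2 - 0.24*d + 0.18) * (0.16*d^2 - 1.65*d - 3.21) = -0.664*d^5 + 7.0475*d^4 + 11.2206*d^3 - 3.5877*d^2 + 0.4734*d - 0.5778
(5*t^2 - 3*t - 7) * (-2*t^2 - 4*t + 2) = -10*t^4 - 14*t^3 + 36*t^2 + 22*t - 14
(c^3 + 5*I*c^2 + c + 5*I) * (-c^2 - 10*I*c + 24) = -c^5 - 15*I*c^4 + 73*c^3 + 105*I*c^2 + 74*c + 120*I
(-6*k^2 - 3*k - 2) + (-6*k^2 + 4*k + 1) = -12*k^2 + k - 1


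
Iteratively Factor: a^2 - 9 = (a + 3)*(a - 3)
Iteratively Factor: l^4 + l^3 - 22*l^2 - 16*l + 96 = (l + 3)*(l^3 - 2*l^2 - 16*l + 32) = (l + 3)*(l + 4)*(l^2 - 6*l + 8) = (l - 4)*(l + 3)*(l + 4)*(l - 2)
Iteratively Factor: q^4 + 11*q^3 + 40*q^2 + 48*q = (q + 4)*(q^3 + 7*q^2 + 12*q) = q*(q + 4)*(q^2 + 7*q + 12) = q*(q + 4)^2*(q + 3)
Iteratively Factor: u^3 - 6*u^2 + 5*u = (u)*(u^2 - 6*u + 5) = u*(u - 1)*(u - 5)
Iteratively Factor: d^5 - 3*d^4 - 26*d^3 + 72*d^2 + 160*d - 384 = (d - 4)*(d^4 + d^3 - 22*d^2 - 16*d + 96) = (d - 4)*(d - 2)*(d^3 + 3*d^2 - 16*d - 48) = (d - 4)^2*(d - 2)*(d^2 + 7*d + 12) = (d - 4)^2*(d - 2)*(d + 4)*(d + 3)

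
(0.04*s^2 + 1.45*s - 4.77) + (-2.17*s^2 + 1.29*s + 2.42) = -2.13*s^2 + 2.74*s - 2.35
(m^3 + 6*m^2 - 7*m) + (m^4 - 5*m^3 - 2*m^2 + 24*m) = m^4 - 4*m^3 + 4*m^2 + 17*m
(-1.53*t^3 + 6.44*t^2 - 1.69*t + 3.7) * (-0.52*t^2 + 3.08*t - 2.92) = 0.7956*t^5 - 8.0612*t^4 + 25.1816*t^3 - 25.934*t^2 + 16.3308*t - 10.804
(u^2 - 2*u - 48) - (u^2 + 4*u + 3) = -6*u - 51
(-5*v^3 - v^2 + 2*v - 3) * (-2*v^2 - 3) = 10*v^5 + 2*v^4 + 11*v^3 + 9*v^2 - 6*v + 9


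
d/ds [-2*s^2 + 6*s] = 6 - 4*s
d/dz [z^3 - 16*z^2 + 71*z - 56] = 3*z^2 - 32*z + 71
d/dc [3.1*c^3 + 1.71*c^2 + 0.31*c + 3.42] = 9.3*c^2 + 3.42*c + 0.31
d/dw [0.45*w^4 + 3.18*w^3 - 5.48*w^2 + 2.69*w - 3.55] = 1.8*w^3 + 9.54*w^2 - 10.96*w + 2.69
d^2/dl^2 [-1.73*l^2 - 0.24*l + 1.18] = -3.46000000000000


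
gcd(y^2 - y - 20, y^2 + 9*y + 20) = y + 4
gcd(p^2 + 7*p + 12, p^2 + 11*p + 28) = p + 4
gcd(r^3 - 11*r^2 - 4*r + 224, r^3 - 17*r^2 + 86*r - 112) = r^2 - 15*r + 56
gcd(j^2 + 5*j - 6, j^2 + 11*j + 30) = j + 6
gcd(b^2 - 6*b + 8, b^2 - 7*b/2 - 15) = 1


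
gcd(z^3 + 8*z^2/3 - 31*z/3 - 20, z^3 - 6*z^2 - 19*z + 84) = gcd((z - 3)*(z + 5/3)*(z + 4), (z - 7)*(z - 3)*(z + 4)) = z^2 + z - 12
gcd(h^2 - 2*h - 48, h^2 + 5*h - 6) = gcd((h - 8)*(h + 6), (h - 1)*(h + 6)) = h + 6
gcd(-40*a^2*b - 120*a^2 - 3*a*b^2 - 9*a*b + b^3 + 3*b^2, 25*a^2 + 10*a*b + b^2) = 5*a + b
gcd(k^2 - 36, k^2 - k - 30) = k - 6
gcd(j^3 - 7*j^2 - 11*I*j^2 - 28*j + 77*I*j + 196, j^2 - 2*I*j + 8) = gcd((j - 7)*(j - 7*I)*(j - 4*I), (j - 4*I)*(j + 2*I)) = j - 4*I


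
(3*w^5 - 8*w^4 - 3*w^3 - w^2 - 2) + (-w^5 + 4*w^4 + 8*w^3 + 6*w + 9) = 2*w^5 - 4*w^4 + 5*w^3 - w^2 + 6*w + 7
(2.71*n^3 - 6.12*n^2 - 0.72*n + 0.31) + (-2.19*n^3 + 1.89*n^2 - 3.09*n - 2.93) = 0.52*n^3 - 4.23*n^2 - 3.81*n - 2.62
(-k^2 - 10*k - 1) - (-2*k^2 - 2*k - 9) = k^2 - 8*k + 8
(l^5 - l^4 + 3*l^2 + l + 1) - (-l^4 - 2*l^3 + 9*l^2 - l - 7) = l^5 + 2*l^3 - 6*l^2 + 2*l + 8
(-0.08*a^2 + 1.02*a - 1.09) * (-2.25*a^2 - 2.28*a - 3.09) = 0.18*a^4 - 2.1126*a^3 + 0.3741*a^2 - 0.6666*a + 3.3681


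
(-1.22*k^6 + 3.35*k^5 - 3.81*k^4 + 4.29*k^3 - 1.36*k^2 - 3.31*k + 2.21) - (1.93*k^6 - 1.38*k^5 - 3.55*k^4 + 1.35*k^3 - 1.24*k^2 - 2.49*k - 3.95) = -3.15*k^6 + 4.73*k^5 - 0.26*k^4 + 2.94*k^3 - 0.12*k^2 - 0.82*k + 6.16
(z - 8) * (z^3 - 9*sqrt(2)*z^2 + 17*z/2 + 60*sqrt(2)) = z^4 - 9*sqrt(2)*z^3 - 8*z^3 + 17*z^2/2 + 72*sqrt(2)*z^2 - 68*z + 60*sqrt(2)*z - 480*sqrt(2)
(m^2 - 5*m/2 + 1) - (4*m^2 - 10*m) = -3*m^2 + 15*m/2 + 1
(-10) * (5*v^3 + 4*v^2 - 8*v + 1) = -50*v^3 - 40*v^2 + 80*v - 10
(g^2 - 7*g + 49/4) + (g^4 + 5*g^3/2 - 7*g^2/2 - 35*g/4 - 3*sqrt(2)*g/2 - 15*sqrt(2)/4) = g^4 + 5*g^3/2 - 5*g^2/2 - 63*g/4 - 3*sqrt(2)*g/2 - 15*sqrt(2)/4 + 49/4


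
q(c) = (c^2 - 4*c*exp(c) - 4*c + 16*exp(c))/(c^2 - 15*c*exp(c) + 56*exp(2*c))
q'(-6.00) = 0.10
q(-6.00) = 1.66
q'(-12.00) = 0.03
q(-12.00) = 1.33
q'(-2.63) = -0.20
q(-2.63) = 1.92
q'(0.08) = -0.32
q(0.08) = 0.26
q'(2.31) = -0.02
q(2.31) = 0.01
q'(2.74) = -0.01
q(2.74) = 0.01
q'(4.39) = -0.00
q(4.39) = -0.00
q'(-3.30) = 0.04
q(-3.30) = 1.97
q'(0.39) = -0.22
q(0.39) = 0.18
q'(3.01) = -0.01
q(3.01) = 0.00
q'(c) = (-4*c*exp(c) + 2*c + 12*exp(c) - 4)/(c^2 - 15*c*exp(c) + 56*exp(2*c)) + (c^2 - 4*c*exp(c) - 4*c + 16*exp(c))*(15*c*exp(c) - 2*c - 112*exp(2*c) + 15*exp(c))/(c^2 - 15*c*exp(c) + 56*exp(2*c))^2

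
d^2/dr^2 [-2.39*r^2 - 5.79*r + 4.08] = -4.78000000000000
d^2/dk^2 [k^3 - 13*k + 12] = 6*k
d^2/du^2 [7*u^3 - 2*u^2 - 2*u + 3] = 42*u - 4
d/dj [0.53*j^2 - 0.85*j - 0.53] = 1.06*j - 0.85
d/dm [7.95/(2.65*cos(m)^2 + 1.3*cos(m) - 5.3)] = (42.135*cos(m) + 10.335)*sin(m)/(2.65*cos(m)^2 + 1.3*cos(m) - 5.3)^2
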